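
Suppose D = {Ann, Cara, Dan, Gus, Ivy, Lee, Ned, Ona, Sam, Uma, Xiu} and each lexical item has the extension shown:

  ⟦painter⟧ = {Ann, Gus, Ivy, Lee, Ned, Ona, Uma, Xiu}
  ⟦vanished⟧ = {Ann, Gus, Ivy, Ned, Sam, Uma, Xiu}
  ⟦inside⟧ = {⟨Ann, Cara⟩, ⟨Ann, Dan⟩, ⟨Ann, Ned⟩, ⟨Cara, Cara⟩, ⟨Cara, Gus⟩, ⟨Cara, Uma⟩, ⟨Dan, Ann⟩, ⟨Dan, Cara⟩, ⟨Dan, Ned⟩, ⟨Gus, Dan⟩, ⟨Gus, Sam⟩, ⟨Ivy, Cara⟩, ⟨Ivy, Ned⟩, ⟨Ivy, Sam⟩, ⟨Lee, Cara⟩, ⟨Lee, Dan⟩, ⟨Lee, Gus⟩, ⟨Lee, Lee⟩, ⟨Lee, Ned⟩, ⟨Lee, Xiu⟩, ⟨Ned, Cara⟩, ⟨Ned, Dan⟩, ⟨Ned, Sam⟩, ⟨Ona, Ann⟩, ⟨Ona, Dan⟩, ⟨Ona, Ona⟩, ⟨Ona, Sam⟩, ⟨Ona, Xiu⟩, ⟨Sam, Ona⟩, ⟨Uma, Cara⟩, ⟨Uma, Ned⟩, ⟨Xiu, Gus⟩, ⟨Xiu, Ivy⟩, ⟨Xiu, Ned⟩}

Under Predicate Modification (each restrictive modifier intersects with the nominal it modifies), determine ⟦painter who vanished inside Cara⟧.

⟦who vanished⟧ = ⟦vanished⟧ = {Ann, Gus, Ivy, Ned, Sam, Uma, Xiu}
⟦inside Cara⟧ = {x : ⟨x, Cara⟩ ∈ ⟦inside⟧} = {Ann, Cara, Dan, Ivy, Lee, Ned, Uma}
⟦painter⟧ = {Ann, Gus, Ivy, Lee, Ned, Ona, Uma, Xiu}
… ∩ ⟦who vanished⟧ = {Ann, Gus, Ivy, Lee, Ned, Ona, Uma, Xiu} ∩ {Ann, Gus, Ivy, Ned, Sam, Uma, Xiu} = {Ann, Gus, Ivy, Ned, Uma, Xiu}
… ∩ ⟦inside Cara⟧ = {Ann, Gus, Ivy, Ned, Uma, Xiu} ∩ {Ann, Cara, Dan, Ivy, Lee, Ned, Uma} = {Ann, Ivy, Ned, Uma}
So ⟦painter who vanished inside Cara⟧ = {Ann, Ivy, Ned, Uma}.

{Ann, Ivy, Ned, Uma}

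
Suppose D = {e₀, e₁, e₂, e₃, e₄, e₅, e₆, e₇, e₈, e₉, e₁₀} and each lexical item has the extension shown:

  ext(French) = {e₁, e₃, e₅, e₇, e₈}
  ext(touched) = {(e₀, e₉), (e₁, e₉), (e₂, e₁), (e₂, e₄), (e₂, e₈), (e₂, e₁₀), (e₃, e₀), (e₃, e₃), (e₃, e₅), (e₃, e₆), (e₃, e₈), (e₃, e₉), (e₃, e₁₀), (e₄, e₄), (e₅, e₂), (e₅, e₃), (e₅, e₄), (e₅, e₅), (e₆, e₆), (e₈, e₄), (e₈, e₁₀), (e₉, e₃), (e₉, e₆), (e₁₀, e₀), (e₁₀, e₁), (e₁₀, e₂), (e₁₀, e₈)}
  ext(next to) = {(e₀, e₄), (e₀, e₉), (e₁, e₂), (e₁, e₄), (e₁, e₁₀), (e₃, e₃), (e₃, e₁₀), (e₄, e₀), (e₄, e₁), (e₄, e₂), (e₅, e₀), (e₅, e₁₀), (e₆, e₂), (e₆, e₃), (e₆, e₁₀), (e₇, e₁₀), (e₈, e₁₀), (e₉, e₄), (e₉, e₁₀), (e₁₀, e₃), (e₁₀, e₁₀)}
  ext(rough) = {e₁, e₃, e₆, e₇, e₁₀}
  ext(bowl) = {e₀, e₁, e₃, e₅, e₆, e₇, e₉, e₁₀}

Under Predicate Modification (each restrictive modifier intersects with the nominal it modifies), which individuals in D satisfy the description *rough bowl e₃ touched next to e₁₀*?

{e₃, e₆, e₁₀}

⟦e₃ touched⟧ = {x : ⟨e₃, x⟩ ∈ ⟦touched⟧} = {e₀, e₃, e₅, e₆, e₈, e₉, e₁₀}
⟦next to e₁₀⟧ = {x : ⟨x, e₁₀⟩ ∈ ⟦next to⟧} = {e₁, e₃, e₅, e₆, e₇, e₈, e₉, e₁₀}
⟦bowl⟧ = {e₀, e₁, e₃, e₅, e₆, e₇, e₉, e₁₀}
… ∩ ⟦e₃ touched⟧ = {e₀, e₁, e₃, e₅, e₆, e₇, e₉, e₁₀} ∩ {e₀, e₃, e₅, e₆, e₈, e₉, e₁₀} = {e₀, e₃, e₅, e₆, e₉, e₁₀}
… ∩ ⟦next to e₁₀⟧ = {e₀, e₃, e₅, e₆, e₉, e₁₀} ∩ {e₁, e₃, e₅, e₆, e₇, e₈, e₉, e₁₀} = {e₃, e₅, e₆, e₉, e₁₀}
… ∩ ⟦rough⟧ = {e₃, e₅, e₆, e₉, e₁₀} ∩ {e₁, e₃, e₆, e₇, e₁₀} = {e₃, e₆, e₁₀}
So ⟦rough bowl e₃ touched next to e₁₀⟧ = {e₃, e₆, e₁₀}.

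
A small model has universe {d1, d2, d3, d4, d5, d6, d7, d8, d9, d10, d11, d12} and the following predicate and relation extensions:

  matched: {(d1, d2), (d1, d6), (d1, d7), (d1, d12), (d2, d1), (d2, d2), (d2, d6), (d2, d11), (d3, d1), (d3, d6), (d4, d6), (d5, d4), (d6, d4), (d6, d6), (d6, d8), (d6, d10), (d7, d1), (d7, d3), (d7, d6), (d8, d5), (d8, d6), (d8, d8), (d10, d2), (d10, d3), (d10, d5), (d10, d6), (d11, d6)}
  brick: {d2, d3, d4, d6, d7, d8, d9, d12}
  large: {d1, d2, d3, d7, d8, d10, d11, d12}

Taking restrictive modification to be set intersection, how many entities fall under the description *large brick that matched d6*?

⟦that matched d6⟧ = {x : ⟨x, d6⟩ ∈ ⟦matched⟧} = {d1, d2, d3, d4, d6, d7, d8, d10, d11}
⟦brick⟧ = {d2, d3, d4, d6, d7, d8, d9, d12}
… ∩ ⟦that matched d6⟧ = {d2, d3, d4, d6, d7, d8, d9, d12} ∩ {d1, d2, d3, d4, d6, d7, d8, d10, d11} = {d2, d3, d4, d6, d7, d8}
… ∩ ⟦large⟧ = {d2, d3, d4, d6, d7, d8} ∩ {d1, d2, d3, d7, d8, d10, d11, d12} = {d2, d3, d7, d8}
⟦large brick that matched d6⟧ = {d2, d3, d7, d8}, so the cardinality is 4.

4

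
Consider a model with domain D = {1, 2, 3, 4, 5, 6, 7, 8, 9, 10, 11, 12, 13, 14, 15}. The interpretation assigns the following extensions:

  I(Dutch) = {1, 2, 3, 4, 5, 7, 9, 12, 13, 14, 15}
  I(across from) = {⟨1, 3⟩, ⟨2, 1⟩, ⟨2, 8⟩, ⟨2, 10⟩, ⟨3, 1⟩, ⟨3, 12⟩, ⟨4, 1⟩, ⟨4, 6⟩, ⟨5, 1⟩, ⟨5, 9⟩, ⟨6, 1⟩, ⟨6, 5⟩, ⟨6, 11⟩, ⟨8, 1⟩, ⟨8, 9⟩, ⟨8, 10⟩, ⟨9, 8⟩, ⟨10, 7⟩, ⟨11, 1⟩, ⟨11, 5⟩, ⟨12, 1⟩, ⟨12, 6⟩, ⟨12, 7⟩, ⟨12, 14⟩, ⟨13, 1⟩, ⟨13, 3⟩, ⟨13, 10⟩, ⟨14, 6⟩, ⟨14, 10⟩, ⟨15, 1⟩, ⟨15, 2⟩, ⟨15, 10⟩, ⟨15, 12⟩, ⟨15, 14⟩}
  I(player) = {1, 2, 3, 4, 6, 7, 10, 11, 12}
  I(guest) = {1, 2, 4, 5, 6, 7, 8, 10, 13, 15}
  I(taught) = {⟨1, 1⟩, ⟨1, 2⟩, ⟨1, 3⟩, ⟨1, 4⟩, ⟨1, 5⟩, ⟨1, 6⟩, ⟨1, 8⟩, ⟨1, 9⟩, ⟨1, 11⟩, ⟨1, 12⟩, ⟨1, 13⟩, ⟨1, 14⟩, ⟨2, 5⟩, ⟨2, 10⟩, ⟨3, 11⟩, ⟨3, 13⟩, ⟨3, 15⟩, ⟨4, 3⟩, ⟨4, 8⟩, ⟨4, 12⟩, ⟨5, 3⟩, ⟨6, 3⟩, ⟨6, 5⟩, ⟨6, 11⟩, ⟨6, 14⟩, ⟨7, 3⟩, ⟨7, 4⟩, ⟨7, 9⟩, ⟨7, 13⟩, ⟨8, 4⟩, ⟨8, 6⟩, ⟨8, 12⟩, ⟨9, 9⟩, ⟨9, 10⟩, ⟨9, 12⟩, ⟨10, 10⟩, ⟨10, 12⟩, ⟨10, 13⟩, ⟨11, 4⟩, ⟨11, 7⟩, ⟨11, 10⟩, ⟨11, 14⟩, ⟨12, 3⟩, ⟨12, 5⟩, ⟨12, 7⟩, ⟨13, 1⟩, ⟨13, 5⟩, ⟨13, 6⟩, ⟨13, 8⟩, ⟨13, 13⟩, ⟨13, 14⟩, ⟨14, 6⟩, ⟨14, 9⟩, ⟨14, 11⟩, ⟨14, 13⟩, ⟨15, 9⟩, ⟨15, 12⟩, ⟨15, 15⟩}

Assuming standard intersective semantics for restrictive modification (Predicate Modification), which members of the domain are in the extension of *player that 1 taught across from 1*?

{2, 3, 4, 6, 11, 12}

⟦that 1 taught⟧ = {x : ⟨1, x⟩ ∈ ⟦taught⟧} = {1, 2, 3, 4, 5, 6, 8, 9, 11, 12, 13, 14}
⟦across from 1⟧ = {x : ⟨x, 1⟩ ∈ ⟦across from⟧} = {2, 3, 4, 5, 6, 8, 11, 12, 13, 15}
⟦player⟧ = {1, 2, 3, 4, 6, 7, 10, 11, 12}
… ∩ ⟦that 1 taught⟧ = {1, 2, 3, 4, 6, 7, 10, 11, 12} ∩ {1, 2, 3, 4, 5, 6, 8, 9, 11, 12, 13, 14} = {1, 2, 3, 4, 6, 11, 12}
… ∩ ⟦across from 1⟧ = {1, 2, 3, 4, 6, 11, 12} ∩ {2, 3, 4, 5, 6, 8, 11, 12, 13, 15} = {2, 3, 4, 6, 11, 12}
So ⟦player that 1 taught across from 1⟧ = {2, 3, 4, 6, 11, 12}.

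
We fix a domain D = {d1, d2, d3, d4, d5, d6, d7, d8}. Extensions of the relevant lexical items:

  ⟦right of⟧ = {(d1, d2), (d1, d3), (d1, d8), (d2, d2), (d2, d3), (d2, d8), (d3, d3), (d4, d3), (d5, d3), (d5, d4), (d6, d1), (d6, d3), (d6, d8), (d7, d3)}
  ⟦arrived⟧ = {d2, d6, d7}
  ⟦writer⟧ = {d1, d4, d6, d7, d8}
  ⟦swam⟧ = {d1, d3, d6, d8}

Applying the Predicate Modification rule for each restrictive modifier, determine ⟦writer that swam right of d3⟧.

{d1, d6}

⟦that swam⟧ = ⟦swam⟧ = {d1, d3, d6, d8}
⟦right of d3⟧ = {x : ⟨x, d3⟩ ∈ ⟦right of⟧} = {d1, d2, d3, d4, d5, d6, d7}
⟦writer⟧ = {d1, d4, d6, d7, d8}
… ∩ ⟦that swam⟧ = {d1, d4, d6, d7, d8} ∩ {d1, d3, d6, d8} = {d1, d6, d8}
… ∩ ⟦right of d3⟧ = {d1, d6, d8} ∩ {d1, d2, d3, d4, d5, d6, d7} = {d1, d6}
So ⟦writer that swam right of d3⟧ = {d1, d6}.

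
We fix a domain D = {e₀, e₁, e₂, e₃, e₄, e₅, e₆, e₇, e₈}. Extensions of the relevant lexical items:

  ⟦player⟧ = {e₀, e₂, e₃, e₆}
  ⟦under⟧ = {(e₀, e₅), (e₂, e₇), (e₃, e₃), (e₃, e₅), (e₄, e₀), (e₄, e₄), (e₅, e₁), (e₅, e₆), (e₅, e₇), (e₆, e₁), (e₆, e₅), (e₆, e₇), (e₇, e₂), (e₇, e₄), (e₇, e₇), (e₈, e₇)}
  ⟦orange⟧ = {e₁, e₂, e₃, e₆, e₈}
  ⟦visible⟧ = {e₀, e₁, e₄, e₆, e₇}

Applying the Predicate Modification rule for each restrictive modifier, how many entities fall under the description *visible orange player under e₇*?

1

⟦under e₇⟧ = {x : ⟨x, e₇⟩ ∈ ⟦under⟧} = {e₂, e₅, e₆, e₇, e₈}
⟦player⟧ = {e₀, e₂, e₃, e₆}
… ∩ ⟦under e₇⟧ = {e₀, e₂, e₃, e₆} ∩ {e₂, e₅, e₆, e₇, e₈} = {e₂, e₆}
… ∩ ⟦visible⟧ = {e₂, e₆} ∩ {e₀, e₁, e₄, e₆, e₇} = {e₆}
… ∩ ⟦orange⟧ = {e₆} ∩ {e₁, e₂, e₃, e₆, e₈} = {e₆}
⟦visible orange player under e₇⟧ = {e₆}, so the cardinality is 1.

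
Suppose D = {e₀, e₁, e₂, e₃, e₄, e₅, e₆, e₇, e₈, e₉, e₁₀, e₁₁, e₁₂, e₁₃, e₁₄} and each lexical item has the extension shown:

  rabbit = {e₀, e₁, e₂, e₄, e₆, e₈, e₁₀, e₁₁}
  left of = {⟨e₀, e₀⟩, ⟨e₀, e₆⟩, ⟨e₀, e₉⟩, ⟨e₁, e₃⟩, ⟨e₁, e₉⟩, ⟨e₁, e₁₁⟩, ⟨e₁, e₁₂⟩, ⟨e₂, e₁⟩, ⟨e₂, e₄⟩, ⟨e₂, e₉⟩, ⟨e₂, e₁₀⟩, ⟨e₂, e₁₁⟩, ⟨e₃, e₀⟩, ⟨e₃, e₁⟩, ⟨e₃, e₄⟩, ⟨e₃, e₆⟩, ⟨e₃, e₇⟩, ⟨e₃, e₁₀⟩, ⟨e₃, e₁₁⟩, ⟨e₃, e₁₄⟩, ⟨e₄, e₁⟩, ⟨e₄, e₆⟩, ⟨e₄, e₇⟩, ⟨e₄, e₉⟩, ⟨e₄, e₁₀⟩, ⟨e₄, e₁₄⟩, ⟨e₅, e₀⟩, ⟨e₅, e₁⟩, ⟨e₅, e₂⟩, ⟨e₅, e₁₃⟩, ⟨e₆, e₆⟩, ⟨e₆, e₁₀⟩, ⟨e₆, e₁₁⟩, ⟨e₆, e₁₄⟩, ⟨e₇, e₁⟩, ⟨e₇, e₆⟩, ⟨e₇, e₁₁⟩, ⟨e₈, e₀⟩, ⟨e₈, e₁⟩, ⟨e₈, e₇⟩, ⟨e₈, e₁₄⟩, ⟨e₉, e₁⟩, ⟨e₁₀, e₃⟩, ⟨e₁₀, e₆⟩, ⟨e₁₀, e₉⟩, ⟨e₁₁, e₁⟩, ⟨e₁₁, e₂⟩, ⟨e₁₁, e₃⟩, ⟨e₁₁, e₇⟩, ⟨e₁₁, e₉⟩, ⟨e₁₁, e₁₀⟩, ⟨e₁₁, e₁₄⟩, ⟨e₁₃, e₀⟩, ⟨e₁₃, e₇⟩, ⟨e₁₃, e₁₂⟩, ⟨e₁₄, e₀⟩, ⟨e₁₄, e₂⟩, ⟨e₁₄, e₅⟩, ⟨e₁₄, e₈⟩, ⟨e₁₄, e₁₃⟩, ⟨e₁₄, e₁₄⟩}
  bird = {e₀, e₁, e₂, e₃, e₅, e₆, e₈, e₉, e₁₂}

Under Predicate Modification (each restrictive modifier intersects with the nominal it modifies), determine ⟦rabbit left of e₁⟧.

⟦left of e₁⟧ = {x : ⟨x, e₁⟩ ∈ ⟦left of⟧} = {e₂, e₃, e₄, e₅, e₇, e₈, e₉, e₁₁}
⟦rabbit⟧ = {e₀, e₁, e₂, e₄, e₆, e₈, e₁₀, e₁₁}
… ∩ ⟦left of e₁⟧ = {e₀, e₁, e₂, e₄, e₆, e₈, e₁₀, e₁₁} ∩ {e₂, e₃, e₄, e₅, e₇, e₈, e₉, e₁₁} = {e₂, e₄, e₈, e₁₁}
So ⟦rabbit left of e₁⟧ = {e₂, e₄, e₈, e₁₁}.

{e₂, e₄, e₈, e₁₁}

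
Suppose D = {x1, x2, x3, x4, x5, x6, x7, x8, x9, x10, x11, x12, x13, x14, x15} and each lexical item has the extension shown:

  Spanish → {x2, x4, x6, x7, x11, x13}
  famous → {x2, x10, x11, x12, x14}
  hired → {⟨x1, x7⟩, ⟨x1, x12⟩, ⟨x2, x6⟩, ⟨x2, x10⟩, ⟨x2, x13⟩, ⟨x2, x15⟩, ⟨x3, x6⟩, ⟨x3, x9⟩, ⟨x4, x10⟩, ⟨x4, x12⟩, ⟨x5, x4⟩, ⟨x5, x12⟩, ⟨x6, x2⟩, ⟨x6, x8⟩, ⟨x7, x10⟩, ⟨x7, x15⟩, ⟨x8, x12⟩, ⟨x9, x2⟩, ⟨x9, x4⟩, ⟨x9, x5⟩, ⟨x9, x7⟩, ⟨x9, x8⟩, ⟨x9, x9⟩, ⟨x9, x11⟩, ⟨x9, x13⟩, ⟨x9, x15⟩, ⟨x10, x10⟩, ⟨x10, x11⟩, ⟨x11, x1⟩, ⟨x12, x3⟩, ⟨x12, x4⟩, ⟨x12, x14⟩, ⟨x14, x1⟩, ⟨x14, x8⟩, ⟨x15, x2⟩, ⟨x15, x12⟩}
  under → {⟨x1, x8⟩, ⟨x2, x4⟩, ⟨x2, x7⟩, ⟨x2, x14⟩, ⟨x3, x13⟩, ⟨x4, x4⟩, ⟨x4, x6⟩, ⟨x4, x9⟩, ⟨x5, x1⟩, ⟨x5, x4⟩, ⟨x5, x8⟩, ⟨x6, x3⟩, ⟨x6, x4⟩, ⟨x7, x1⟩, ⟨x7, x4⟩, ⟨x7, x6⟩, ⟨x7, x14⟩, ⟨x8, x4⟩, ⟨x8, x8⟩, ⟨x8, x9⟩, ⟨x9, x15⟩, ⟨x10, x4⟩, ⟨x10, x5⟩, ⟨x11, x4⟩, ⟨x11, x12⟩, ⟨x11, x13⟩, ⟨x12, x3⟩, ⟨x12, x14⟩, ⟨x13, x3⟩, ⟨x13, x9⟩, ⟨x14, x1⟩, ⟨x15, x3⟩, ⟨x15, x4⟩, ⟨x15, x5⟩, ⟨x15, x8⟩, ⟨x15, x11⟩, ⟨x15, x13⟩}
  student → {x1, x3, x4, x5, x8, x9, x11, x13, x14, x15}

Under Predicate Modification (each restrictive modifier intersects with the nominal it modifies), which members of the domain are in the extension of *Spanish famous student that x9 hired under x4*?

⟦that x9 hired⟧ = {x : ⟨x9, x⟩ ∈ ⟦hired⟧} = {x2, x4, x5, x7, x8, x9, x11, x13, x15}
⟦under x4⟧ = {x : ⟨x, x4⟩ ∈ ⟦under⟧} = {x2, x4, x5, x6, x7, x8, x10, x11, x15}
⟦student⟧ = {x1, x3, x4, x5, x8, x9, x11, x13, x14, x15}
… ∩ ⟦that x9 hired⟧ = {x1, x3, x4, x5, x8, x9, x11, x13, x14, x15} ∩ {x2, x4, x5, x7, x8, x9, x11, x13, x15} = {x4, x5, x8, x9, x11, x13, x15}
… ∩ ⟦under x4⟧ = {x4, x5, x8, x9, x11, x13, x15} ∩ {x2, x4, x5, x6, x7, x8, x10, x11, x15} = {x4, x5, x8, x11, x15}
… ∩ ⟦Spanish⟧ = {x4, x5, x8, x11, x15} ∩ {x2, x4, x6, x7, x11, x13} = {x4, x11}
… ∩ ⟦famous⟧ = {x4, x11} ∩ {x2, x10, x11, x12, x14} = {x11}
So ⟦Spanish famous student that x9 hired under x4⟧ = {x11}.

{x11}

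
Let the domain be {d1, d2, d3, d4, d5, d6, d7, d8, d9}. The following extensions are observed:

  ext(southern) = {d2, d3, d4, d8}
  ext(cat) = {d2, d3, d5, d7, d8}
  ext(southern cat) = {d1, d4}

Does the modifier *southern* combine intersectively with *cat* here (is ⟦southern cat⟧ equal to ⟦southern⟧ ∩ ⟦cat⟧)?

no

⟦southern⟧ ∩ ⟦cat⟧ = {d2, d3, d4, d8} ∩ {d2, d3, d5, d7, d8} = {d2, d3, d8}
Observed ⟦southern cat⟧ = {d1, d4}.
These differ, so the modifier is not intersective in this model.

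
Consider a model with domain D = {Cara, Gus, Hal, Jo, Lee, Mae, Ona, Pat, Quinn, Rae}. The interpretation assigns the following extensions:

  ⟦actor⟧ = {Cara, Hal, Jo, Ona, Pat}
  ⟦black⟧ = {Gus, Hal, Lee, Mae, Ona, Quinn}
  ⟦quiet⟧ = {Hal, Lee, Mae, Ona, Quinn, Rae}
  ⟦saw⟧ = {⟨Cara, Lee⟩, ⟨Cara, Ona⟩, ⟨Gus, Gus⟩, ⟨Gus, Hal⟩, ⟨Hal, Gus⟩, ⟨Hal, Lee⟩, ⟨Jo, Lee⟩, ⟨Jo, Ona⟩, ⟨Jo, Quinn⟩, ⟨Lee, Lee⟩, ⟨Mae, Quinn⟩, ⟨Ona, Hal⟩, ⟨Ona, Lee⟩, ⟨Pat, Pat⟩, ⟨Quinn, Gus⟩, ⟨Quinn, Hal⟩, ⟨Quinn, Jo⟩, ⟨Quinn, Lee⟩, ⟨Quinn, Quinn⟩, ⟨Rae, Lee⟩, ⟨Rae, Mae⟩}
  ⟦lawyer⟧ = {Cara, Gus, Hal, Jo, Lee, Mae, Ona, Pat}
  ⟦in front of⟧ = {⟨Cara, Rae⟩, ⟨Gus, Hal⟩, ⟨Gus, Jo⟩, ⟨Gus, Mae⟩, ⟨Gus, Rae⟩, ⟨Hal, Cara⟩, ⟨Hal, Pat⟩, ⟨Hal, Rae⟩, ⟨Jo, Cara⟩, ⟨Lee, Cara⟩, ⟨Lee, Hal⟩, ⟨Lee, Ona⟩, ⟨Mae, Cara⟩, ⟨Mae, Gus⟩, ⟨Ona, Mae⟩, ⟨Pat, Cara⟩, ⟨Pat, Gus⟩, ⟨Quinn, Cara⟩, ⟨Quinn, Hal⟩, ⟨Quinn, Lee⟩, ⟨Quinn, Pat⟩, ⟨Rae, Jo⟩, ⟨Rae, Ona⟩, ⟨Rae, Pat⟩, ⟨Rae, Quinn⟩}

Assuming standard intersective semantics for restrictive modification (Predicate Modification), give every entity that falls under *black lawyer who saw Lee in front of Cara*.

⟦who saw Lee⟧ = {x : ⟨x, Lee⟩ ∈ ⟦saw⟧} = {Cara, Hal, Jo, Lee, Ona, Quinn, Rae}
⟦in front of Cara⟧ = {x : ⟨x, Cara⟩ ∈ ⟦in front of⟧} = {Hal, Jo, Lee, Mae, Pat, Quinn}
⟦lawyer⟧ = {Cara, Gus, Hal, Jo, Lee, Mae, Ona, Pat}
… ∩ ⟦who saw Lee⟧ = {Cara, Gus, Hal, Jo, Lee, Mae, Ona, Pat} ∩ {Cara, Hal, Jo, Lee, Ona, Quinn, Rae} = {Cara, Hal, Jo, Lee, Ona}
… ∩ ⟦in front of Cara⟧ = {Cara, Hal, Jo, Lee, Ona} ∩ {Hal, Jo, Lee, Mae, Pat, Quinn} = {Hal, Jo, Lee}
… ∩ ⟦black⟧ = {Hal, Jo, Lee} ∩ {Gus, Hal, Lee, Mae, Ona, Quinn} = {Hal, Lee}
So ⟦black lawyer who saw Lee in front of Cara⟧ = {Hal, Lee}.

{Hal, Lee}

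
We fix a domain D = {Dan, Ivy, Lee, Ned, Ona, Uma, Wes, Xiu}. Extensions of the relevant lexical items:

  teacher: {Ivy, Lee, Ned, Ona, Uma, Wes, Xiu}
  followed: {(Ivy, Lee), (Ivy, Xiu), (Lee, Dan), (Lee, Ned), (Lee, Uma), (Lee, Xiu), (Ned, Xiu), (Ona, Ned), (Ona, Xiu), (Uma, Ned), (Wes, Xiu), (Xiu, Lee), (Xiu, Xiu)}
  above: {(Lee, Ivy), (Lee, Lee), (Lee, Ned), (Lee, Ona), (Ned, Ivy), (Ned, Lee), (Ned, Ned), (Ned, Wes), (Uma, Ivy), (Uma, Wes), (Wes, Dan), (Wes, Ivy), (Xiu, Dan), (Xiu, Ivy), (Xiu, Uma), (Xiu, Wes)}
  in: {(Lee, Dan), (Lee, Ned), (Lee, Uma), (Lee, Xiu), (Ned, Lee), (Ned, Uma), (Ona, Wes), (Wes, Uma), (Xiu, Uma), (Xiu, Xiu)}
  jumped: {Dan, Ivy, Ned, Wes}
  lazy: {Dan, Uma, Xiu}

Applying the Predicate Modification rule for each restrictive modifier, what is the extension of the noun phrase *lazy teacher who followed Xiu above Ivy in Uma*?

{Xiu}

⟦who followed Xiu⟧ = {x : ⟨x, Xiu⟩ ∈ ⟦followed⟧} = {Ivy, Lee, Ned, Ona, Wes, Xiu}
⟦above Ivy⟧ = {x : ⟨x, Ivy⟩ ∈ ⟦above⟧} = {Lee, Ned, Uma, Wes, Xiu}
⟦in Uma⟧ = {x : ⟨x, Uma⟩ ∈ ⟦in⟧} = {Lee, Ned, Wes, Xiu}
⟦teacher⟧ = {Ivy, Lee, Ned, Ona, Uma, Wes, Xiu}
… ∩ ⟦who followed Xiu⟧ = {Ivy, Lee, Ned, Ona, Uma, Wes, Xiu} ∩ {Ivy, Lee, Ned, Ona, Wes, Xiu} = {Ivy, Lee, Ned, Ona, Wes, Xiu}
… ∩ ⟦above Ivy⟧ = {Ivy, Lee, Ned, Ona, Wes, Xiu} ∩ {Lee, Ned, Uma, Wes, Xiu} = {Lee, Ned, Wes, Xiu}
… ∩ ⟦in Uma⟧ = {Lee, Ned, Wes, Xiu} ∩ {Lee, Ned, Wes, Xiu} = {Lee, Ned, Wes, Xiu}
… ∩ ⟦lazy⟧ = {Lee, Ned, Wes, Xiu} ∩ {Dan, Uma, Xiu} = {Xiu}
So ⟦lazy teacher who followed Xiu above Ivy in Uma⟧ = {Xiu}.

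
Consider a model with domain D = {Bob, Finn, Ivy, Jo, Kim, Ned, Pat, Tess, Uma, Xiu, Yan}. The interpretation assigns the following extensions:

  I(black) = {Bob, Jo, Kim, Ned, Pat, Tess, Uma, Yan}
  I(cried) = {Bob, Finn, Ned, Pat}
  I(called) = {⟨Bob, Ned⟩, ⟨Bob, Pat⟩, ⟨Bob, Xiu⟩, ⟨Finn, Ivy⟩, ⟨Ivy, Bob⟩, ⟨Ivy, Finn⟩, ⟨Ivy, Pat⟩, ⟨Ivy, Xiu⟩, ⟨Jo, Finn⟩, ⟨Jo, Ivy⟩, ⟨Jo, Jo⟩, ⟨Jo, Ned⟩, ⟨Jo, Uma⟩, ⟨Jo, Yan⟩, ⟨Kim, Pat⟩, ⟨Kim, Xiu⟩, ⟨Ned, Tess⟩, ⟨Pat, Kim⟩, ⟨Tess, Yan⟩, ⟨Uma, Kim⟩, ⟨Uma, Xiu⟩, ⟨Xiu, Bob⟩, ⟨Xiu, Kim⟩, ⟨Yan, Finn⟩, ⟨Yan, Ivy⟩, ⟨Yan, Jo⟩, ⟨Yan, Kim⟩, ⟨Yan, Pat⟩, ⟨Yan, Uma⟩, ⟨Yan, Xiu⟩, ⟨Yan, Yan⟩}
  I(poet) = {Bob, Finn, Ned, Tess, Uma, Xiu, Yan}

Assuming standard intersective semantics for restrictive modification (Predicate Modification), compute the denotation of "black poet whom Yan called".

{Uma, Yan}

⟦whom Yan called⟧ = {x : ⟨Yan, x⟩ ∈ ⟦called⟧} = {Finn, Ivy, Jo, Kim, Pat, Uma, Xiu, Yan}
⟦poet⟧ = {Bob, Finn, Ned, Tess, Uma, Xiu, Yan}
… ∩ ⟦whom Yan called⟧ = {Bob, Finn, Ned, Tess, Uma, Xiu, Yan} ∩ {Finn, Ivy, Jo, Kim, Pat, Uma, Xiu, Yan} = {Finn, Uma, Xiu, Yan}
… ∩ ⟦black⟧ = {Finn, Uma, Xiu, Yan} ∩ {Bob, Jo, Kim, Ned, Pat, Tess, Uma, Yan} = {Uma, Yan}
So ⟦black poet whom Yan called⟧ = {Uma, Yan}.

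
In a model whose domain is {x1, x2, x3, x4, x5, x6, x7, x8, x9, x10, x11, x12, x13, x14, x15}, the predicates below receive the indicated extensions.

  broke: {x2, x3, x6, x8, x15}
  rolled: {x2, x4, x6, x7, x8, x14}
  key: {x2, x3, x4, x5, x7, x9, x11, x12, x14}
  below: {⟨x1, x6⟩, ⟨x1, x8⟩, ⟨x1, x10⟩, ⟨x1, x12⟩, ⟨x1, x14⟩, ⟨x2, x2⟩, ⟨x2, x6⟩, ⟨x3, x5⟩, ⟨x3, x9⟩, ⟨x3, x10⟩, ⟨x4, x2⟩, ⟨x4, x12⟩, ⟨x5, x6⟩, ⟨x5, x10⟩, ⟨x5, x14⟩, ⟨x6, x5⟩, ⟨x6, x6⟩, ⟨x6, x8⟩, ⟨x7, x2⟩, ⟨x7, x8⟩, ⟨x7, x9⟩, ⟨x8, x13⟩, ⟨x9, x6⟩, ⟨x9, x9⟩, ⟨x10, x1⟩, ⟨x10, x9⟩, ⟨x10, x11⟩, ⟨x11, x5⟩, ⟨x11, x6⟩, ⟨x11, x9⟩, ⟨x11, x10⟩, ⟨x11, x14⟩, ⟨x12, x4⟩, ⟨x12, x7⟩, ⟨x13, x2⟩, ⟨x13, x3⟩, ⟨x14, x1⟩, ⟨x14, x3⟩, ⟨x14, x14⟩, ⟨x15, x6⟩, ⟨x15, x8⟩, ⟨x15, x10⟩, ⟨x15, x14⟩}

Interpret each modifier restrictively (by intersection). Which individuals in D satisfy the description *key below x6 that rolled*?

{x2}

⟦below x6⟧ = {x : ⟨x, x6⟩ ∈ ⟦below⟧} = {x1, x2, x5, x6, x9, x11, x15}
⟦that rolled⟧ = ⟦rolled⟧ = {x2, x4, x6, x7, x8, x14}
⟦key⟧ = {x2, x3, x4, x5, x7, x9, x11, x12, x14}
… ∩ ⟦below x6⟧ = {x2, x3, x4, x5, x7, x9, x11, x12, x14} ∩ {x1, x2, x5, x6, x9, x11, x15} = {x2, x5, x9, x11}
… ∩ ⟦that rolled⟧ = {x2, x5, x9, x11} ∩ {x2, x4, x6, x7, x8, x14} = {x2}
So ⟦key below x6 that rolled⟧ = {x2}.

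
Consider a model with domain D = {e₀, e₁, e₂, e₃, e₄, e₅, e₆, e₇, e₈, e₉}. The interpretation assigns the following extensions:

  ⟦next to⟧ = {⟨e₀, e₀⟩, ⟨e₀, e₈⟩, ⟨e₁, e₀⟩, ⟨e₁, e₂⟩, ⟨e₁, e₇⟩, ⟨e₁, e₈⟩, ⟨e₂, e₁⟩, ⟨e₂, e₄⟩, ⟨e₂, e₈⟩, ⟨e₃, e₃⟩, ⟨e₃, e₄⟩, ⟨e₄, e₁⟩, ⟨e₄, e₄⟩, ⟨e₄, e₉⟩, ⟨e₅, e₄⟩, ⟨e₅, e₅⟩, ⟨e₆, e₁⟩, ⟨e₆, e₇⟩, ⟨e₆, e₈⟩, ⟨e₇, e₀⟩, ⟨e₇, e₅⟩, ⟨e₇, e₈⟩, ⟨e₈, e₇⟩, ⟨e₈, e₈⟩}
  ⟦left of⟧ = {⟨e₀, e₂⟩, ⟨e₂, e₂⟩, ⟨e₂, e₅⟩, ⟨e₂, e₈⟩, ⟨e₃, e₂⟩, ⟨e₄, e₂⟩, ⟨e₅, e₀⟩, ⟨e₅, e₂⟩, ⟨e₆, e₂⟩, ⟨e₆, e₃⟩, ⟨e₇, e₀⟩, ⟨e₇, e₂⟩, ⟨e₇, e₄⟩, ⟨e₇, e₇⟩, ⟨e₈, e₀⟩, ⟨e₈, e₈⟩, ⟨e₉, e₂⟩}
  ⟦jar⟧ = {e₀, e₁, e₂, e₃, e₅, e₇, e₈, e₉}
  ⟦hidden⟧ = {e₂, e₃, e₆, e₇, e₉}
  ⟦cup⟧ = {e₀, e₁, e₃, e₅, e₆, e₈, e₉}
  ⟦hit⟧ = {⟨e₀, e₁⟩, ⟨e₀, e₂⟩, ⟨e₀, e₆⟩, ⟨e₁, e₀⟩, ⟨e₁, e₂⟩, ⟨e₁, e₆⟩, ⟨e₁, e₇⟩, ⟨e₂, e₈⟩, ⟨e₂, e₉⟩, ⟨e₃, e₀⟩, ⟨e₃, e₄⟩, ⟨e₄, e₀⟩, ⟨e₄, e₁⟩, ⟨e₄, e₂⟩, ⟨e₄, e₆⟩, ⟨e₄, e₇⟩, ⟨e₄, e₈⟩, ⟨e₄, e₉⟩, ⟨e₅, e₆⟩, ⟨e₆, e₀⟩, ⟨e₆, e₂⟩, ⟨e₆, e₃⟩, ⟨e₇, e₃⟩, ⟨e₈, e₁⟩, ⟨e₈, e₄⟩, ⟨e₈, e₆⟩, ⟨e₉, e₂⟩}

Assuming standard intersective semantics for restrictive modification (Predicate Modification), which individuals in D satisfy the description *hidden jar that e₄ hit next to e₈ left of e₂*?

{e₂, e₇}

⟦that e₄ hit⟧ = {x : ⟨e₄, x⟩ ∈ ⟦hit⟧} = {e₀, e₁, e₂, e₆, e₇, e₈, e₉}
⟦next to e₈⟧ = {x : ⟨x, e₈⟩ ∈ ⟦next to⟧} = {e₀, e₁, e₂, e₆, e₇, e₈}
⟦left of e₂⟧ = {x : ⟨x, e₂⟩ ∈ ⟦left of⟧} = {e₀, e₂, e₃, e₄, e₅, e₆, e₇, e₉}
⟦jar⟧ = {e₀, e₁, e₂, e₃, e₅, e₇, e₈, e₉}
… ∩ ⟦that e₄ hit⟧ = {e₀, e₁, e₂, e₃, e₅, e₇, e₈, e₉} ∩ {e₀, e₁, e₂, e₆, e₇, e₈, e₉} = {e₀, e₁, e₂, e₇, e₈, e₉}
… ∩ ⟦next to e₈⟧ = {e₀, e₁, e₂, e₇, e₈, e₉} ∩ {e₀, e₁, e₂, e₆, e₇, e₈} = {e₀, e₁, e₂, e₇, e₈}
… ∩ ⟦left of e₂⟧ = {e₀, e₁, e₂, e₇, e₈} ∩ {e₀, e₂, e₃, e₄, e₅, e₆, e₇, e₉} = {e₀, e₂, e₇}
… ∩ ⟦hidden⟧ = {e₀, e₂, e₇} ∩ {e₂, e₃, e₆, e₇, e₉} = {e₂, e₇}
So ⟦hidden jar that e₄ hit next to e₈ left of e₂⟧ = {e₂, e₇}.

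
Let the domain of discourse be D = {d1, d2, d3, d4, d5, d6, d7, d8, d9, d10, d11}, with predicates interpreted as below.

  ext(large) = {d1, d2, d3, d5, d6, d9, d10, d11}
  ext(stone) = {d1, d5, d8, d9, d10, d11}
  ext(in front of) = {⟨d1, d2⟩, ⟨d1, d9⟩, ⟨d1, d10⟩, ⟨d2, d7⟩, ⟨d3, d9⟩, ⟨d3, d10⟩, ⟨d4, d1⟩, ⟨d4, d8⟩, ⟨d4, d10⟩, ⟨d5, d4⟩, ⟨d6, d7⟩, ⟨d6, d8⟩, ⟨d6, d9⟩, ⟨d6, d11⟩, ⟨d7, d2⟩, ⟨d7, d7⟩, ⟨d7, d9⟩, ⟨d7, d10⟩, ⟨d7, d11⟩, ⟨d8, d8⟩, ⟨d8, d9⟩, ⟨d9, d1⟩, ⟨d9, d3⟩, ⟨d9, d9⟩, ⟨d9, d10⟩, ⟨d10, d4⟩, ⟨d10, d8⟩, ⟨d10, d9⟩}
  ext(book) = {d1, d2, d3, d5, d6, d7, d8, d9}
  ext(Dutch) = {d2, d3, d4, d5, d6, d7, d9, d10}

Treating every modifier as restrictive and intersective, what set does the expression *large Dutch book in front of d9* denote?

{d3, d6, d9}

⟦in front of d9⟧ = {x : ⟨x, d9⟩ ∈ ⟦in front of⟧} = {d1, d3, d6, d7, d8, d9, d10}
⟦book⟧ = {d1, d2, d3, d5, d6, d7, d8, d9}
… ∩ ⟦in front of d9⟧ = {d1, d2, d3, d5, d6, d7, d8, d9} ∩ {d1, d3, d6, d7, d8, d9, d10} = {d1, d3, d6, d7, d8, d9}
… ∩ ⟦large⟧ = {d1, d3, d6, d7, d8, d9} ∩ {d1, d2, d3, d5, d6, d9, d10, d11} = {d1, d3, d6, d9}
… ∩ ⟦Dutch⟧ = {d1, d3, d6, d9} ∩ {d2, d3, d4, d5, d6, d7, d9, d10} = {d3, d6, d9}
So ⟦large Dutch book in front of d9⟧ = {d3, d6, d9}.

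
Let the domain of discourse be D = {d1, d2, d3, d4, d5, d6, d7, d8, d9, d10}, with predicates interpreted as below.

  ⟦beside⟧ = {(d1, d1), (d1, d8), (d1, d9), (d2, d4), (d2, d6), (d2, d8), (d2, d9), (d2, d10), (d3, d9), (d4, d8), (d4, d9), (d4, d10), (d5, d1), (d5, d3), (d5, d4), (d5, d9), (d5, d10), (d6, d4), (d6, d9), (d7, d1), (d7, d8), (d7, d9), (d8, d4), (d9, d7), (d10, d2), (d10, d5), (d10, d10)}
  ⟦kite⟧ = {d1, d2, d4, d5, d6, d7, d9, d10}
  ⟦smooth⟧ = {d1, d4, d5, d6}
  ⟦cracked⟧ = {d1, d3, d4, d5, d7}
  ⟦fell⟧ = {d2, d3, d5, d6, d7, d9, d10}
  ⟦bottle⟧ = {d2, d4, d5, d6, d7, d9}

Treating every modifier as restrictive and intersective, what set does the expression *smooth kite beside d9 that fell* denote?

{d5, d6}

⟦beside d9⟧ = {x : ⟨x, d9⟩ ∈ ⟦beside⟧} = {d1, d2, d3, d4, d5, d6, d7}
⟦that fell⟧ = ⟦fell⟧ = {d2, d3, d5, d6, d7, d9, d10}
⟦kite⟧ = {d1, d2, d4, d5, d6, d7, d9, d10}
… ∩ ⟦beside d9⟧ = {d1, d2, d4, d5, d6, d7, d9, d10} ∩ {d1, d2, d3, d4, d5, d6, d7} = {d1, d2, d4, d5, d6, d7}
… ∩ ⟦that fell⟧ = {d1, d2, d4, d5, d6, d7} ∩ {d2, d3, d5, d6, d7, d9, d10} = {d2, d5, d6, d7}
… ∩ ⟦smooth⟧ = {d2, d5, d6, d7} ∩ {d1, d4, d5, d6} = {d5, d6}
So ⟦smooth kite beside d9 that fell⟧ = {d5, d6}.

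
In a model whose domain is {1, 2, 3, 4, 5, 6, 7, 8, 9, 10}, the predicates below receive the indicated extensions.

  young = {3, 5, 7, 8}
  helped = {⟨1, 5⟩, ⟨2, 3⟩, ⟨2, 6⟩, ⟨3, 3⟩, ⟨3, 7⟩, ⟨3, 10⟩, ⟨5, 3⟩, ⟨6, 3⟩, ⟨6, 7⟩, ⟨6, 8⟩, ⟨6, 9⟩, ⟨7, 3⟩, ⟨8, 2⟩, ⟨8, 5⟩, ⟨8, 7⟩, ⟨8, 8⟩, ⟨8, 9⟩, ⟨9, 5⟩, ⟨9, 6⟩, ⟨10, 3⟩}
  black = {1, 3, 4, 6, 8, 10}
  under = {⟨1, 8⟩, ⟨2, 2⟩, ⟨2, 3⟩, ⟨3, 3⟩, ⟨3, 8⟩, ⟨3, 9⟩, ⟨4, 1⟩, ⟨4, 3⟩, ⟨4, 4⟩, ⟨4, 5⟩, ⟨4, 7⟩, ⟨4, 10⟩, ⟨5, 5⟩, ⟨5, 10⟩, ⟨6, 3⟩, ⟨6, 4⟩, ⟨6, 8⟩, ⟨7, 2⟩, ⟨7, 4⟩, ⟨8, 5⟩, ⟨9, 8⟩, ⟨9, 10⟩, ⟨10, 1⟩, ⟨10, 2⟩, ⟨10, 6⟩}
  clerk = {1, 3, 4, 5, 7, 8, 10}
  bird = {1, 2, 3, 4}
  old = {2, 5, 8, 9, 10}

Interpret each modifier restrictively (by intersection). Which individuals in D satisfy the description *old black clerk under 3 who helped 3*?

{ }

⟦under 3⟧ = {x : ⟨x, 3⟩ ∈ ⟦under⟧} = {2, 3, 4, 6}
⟦who helped 3⟧ = {x : ⟨x, 3⟩ ∈ ⟦helped⟧} = {2, 3, 5, 6, 7, 10}
⟦clerk⟧ = {1, 3, 4, 5, 7, 8, 10}
… ∩ ⟦under 3⟧ = {1, 3, 4, 5, 7, 8, 10} ∩ {2, 3, 4, 6} = {3, 4}
… ∩ ⟦who helped 3⟧ = {3, 4} ∩ {2, 3, 5, 6, 7, 10} = {3}
… ∩ ⟦old⟧ = {3} ∩ {2, 5, 8, 9, 10} = ∅
… ∩ ⟦black⟧ = ∅ ∩ {1, 3, 4, 6, 8, 10} = ∅
So ⟦old black clerk under 3 who helped 3⟧ = { }.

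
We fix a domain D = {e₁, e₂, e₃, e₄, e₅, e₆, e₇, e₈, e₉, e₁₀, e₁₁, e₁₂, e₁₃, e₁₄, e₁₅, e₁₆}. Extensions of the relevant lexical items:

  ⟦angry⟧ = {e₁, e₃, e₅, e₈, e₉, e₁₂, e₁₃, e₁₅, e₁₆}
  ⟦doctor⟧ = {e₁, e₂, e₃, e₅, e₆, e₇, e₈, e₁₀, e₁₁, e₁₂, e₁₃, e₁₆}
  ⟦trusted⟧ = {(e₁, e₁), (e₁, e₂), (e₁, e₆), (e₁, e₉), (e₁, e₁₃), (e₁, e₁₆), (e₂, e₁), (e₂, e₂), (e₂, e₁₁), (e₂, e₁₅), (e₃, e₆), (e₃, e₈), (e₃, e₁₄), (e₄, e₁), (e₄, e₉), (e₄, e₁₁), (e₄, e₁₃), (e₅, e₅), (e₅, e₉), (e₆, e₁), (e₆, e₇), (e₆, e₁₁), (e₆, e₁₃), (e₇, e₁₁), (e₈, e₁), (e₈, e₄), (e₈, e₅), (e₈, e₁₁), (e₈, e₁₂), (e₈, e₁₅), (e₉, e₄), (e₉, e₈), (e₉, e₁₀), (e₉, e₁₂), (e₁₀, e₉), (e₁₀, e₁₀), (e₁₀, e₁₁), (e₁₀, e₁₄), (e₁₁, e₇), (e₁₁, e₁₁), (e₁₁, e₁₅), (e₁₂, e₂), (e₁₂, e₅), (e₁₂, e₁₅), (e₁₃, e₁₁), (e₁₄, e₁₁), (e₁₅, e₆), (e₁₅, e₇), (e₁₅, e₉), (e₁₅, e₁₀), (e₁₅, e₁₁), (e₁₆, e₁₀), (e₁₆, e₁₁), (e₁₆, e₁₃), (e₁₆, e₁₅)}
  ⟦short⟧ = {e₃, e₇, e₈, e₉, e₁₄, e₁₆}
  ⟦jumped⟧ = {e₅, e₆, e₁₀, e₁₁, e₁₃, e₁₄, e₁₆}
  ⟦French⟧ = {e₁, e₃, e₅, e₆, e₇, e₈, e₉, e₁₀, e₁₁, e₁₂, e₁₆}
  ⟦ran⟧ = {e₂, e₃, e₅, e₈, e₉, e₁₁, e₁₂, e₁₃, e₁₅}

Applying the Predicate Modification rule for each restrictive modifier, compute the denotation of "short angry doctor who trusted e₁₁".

⟦who trusted e₁₁⟧ = {x : ⟨x, e₁₁⟩ ∈ ⟦trusted⟧} = {e₂, e₄, e₆, e₇, e₈, e₁₀, e₁₁, e₁₃, e₁₄, e₁₅, e₁₆}
⟦doctor⟧ = {e₁, e₂, e₃, e₅, e₆, e₇, e₈, e₁₀, e₁₁, e₁₂, e₁₃, e₁₆}
… ∩ ⟦who trusted e₁₁⟧ = {e₁, e₂, e₃, e₅, e₆, e₇, e₈, e₁₀, e₁₁, e₁₂, e₁₃, e₁₆} ∩ {e₂, e₄, e₆, e₇, e₈, e₁₀, e₁₁, e₁₃, e₁₄, e₁₅, e₁₆} = {e₂, e₆, e₇, e₈, e₁₀, e₁₁, e₁₃, e₁₆}
… ∩ ⟦short⟧ = {e₂, e₆, e₇, e₈, e₁₀, e₁₁, e₁₃, e₁₆} ∩ {e₃, e₇, e₈, e₉, e₁₄, e₁₆} = {e₇, e₈, e₁₆}
… ∩ ⟦angry⟧ = {e₇, e₈, e₁₆} ∩ {e₁, e₃, e₅, e₈, e₉, e₁₂, e₁₃, e₁₅, e₁₆} = {e₈, e₁₆}
So ⟦short angry doctor who trusted e₁₁⟧ = {e₈, e₁₆}.

{e₈, e₁₆}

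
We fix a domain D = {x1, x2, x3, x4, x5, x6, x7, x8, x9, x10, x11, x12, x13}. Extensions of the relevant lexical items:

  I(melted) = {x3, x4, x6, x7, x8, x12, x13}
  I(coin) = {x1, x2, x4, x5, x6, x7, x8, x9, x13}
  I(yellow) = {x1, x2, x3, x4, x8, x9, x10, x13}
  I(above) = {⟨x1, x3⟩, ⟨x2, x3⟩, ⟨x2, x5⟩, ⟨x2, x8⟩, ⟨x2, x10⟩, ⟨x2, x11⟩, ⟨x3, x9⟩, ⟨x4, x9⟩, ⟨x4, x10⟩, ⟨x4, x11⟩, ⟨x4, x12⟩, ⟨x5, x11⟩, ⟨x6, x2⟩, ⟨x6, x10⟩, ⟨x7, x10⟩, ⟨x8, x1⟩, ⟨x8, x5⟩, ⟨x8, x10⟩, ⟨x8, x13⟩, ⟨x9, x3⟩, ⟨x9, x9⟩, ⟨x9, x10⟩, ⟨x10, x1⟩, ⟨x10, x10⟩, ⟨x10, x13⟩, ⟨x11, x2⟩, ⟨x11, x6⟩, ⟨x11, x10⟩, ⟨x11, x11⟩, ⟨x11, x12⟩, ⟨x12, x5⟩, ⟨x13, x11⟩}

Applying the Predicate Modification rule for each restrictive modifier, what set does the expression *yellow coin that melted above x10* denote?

⟦that melted⟧ = ⟦melted⟧ = {x3, x4, x6, x7, x8, x12, x13}
⟦above x10⟧ = {x : ⟨x, x10⟩ ∈ ⟦above⟧} = {x2, x4, x6, x7, x8, x9, x10, x11}
⟦coin⟧ = {x1, x2, x4, x5, x6, x7, x8, x9, x13}
… ∩ ⟦that melted⟧ = {x1, x2, x4, x5, x6, x7, x8, x9, x13} ∩ {x3, x4, x6, x7, x8, x12, x13} = {x4, x6, x7, x8, x13}
… ∩ ⟦above x10⟧ = {x4, x6, x7, x8, x13} ∩ {x2, x4, x6, x7, x8, x9, x10, x11} = {x4, x6, x7, x8}
… ∩ ⟦yellow⟧ = {x4, x6, x7, x8} ∩ {x1, x2, x3, x4, x8, x9, x10, x13} = {x4, x8}
So ⟦yellow coin that melted above x10⟧ = {x4, x8}.

{x4, x8}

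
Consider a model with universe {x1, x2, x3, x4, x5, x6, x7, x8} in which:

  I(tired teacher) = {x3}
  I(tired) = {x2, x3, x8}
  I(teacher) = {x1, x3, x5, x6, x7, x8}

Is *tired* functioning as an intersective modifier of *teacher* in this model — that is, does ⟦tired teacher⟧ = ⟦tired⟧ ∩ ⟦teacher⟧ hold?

⟦tired⟧ ∩ ⟦teacher⟧ = {x2, x3, x8} ∩ {x1, x3, x5, x6, x7, x8} = {x3, x8}
Observed ⟦tired teacher⟧ = {x3}.
These differ, so the modifier is not intersective in this model.

no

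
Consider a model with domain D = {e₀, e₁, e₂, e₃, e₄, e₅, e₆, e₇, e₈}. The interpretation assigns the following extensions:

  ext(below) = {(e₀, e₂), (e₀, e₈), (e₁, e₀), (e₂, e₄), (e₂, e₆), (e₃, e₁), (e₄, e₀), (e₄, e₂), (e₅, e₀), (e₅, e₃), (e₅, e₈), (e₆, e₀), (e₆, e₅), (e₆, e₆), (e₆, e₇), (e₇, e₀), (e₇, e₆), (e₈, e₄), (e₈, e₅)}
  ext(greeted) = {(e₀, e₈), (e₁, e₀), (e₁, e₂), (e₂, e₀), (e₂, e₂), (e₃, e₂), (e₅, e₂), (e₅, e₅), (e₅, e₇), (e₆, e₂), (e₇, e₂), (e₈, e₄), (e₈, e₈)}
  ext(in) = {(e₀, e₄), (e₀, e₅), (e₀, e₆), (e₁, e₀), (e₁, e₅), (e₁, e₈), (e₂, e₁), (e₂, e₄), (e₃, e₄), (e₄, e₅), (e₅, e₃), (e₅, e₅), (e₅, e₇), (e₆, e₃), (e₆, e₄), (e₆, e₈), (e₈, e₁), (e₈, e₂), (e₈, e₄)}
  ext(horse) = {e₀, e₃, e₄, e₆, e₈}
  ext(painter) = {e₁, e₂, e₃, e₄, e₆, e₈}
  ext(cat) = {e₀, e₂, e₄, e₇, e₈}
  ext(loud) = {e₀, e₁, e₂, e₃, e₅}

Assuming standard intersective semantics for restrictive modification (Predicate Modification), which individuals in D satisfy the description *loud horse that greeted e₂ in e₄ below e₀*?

⟦that greeted e₂⟧ = {x : ⟨x, e₂⟩ ∈ ⟦greeted⟧} = {e₁, e₂, e₃, e₅, e₆, e₇}
⟦in e₄⟧ = {x : ⟨x, e₄⟩ ∈ ⟦in⟧} = {e₀, e₂, e₃, e₆, e₈}
⟦below e₀⟧ = {x : ⟨x, e₀⟩ ∈ ⟦below⟧} = {e₁, e₄, e₅, e₆, e₇}
⟦horse⟧ = {e₀, e₃, e₄, e₆, e₈}
… ∩ ⟦that greeted e₂⟧ = {e₀, e₃, e₄, e₆, e₈} ∩ {e₁, e₂, e₃, e₅, e₆, e₇} = {e₃, e₆}
… ∩ ⟦in e₄⟧ = {e₃, e₆} ∩ {e₀, e₂, e₃, e₆, e₈} = {e₃, e₆}
… ∩ ⟦below e₀⟧ = {e₃, e₆} ∩ {e₁, e₄, e₅, e₆, e₇} = {e₆}
… ∩ ⟦loud⟧ = {e₆} ∩ {e₀, e₁, e₂, e₃, e₅} = ∅
So ⟦loud horse that greeted e₂ in e₄ below e₀⟧ = {}.

{}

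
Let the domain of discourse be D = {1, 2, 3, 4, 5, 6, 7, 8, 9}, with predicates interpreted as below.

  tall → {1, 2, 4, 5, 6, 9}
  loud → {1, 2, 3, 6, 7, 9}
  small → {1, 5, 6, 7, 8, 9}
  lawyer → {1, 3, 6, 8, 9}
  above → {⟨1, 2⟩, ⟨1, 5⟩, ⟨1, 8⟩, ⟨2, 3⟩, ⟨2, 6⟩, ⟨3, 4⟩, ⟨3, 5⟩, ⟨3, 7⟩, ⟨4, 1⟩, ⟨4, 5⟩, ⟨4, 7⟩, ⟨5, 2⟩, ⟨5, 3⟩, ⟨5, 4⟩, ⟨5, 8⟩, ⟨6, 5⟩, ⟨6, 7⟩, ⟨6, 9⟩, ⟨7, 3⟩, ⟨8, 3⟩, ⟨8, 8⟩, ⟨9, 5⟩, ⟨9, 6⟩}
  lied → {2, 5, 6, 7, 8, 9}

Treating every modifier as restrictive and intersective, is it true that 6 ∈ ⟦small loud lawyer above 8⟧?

no

⟦above 8⟧ = {x : ⟨x, 8⟩ ∈ ⟦above⟧} = {1, 5, 8}
⟦lawyer⟧ = {1, 3, 6, 8, 9}
… ∩ ⟦above 8⟧ = {1, 3, 6, 8, 9} ∩ {1, 5, 8} = {1, 8}
… ∩ ⟦small⟧ = {1, 8} ∩ {1, 5, 6, 7, 8, 9} = {1, 8}
… ∩ ⟦loud⟧ = {1, 8} ∩ {1, 2, 3, 6, 7, 9} = {1}
⟦small loud lawyer above 8⟧ = {1}; 6 ∉ this set.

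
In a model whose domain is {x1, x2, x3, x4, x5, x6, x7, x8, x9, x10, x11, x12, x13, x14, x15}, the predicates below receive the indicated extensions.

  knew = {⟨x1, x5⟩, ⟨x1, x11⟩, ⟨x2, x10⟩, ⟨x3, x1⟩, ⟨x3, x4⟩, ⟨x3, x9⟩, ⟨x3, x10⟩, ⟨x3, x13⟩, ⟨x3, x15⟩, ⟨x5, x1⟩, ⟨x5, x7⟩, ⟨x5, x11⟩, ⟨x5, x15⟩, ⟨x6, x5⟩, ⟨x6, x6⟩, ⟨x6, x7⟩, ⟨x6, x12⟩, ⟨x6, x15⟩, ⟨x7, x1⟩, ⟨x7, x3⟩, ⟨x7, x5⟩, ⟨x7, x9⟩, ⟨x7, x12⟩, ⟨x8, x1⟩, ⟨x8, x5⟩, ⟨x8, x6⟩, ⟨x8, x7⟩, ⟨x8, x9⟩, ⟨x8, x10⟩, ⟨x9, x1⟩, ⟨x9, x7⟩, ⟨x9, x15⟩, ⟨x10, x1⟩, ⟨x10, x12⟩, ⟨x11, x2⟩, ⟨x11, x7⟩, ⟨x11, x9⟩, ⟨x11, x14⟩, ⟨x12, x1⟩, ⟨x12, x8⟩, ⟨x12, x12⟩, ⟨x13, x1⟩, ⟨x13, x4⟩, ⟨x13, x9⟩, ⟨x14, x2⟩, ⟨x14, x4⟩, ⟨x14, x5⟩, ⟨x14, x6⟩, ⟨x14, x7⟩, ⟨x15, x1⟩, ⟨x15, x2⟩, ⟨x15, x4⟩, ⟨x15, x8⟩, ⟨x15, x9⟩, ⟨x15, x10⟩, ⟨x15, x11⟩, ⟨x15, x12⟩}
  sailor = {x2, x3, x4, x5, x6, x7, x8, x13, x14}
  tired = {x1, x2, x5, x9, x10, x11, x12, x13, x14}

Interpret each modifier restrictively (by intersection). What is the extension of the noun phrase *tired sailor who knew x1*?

⟦who knew x1⟧ = {x : ⟨x, x1⟩ ∈ ⟦knew⟧} = {x3, x5, x7, x8, x9, x10, x12, x13, x15}
⟦sailor⟧ = {x2, x3, x4, x5, x6, x7, x8, x13, x14}
… ∩ ⟦who knew x1⟧ = {x2, x3, x4, x5, x6, x7, x8, x13, x14} ∩ {x3, x5, x7, x8, x9, x10, x12, x13, x15} = {x3, x5, x7, x8, x13}
… ∩ ⟦tired⟧ = {x3, x5, x7, x8, x13} ∩ {x1, x2, x5, x9, x10, x11, x12, x13, x14} = {x5, x13}
So ⟦tired sailor who knew x1⟧ = {x5, x13}.

{x5, x13}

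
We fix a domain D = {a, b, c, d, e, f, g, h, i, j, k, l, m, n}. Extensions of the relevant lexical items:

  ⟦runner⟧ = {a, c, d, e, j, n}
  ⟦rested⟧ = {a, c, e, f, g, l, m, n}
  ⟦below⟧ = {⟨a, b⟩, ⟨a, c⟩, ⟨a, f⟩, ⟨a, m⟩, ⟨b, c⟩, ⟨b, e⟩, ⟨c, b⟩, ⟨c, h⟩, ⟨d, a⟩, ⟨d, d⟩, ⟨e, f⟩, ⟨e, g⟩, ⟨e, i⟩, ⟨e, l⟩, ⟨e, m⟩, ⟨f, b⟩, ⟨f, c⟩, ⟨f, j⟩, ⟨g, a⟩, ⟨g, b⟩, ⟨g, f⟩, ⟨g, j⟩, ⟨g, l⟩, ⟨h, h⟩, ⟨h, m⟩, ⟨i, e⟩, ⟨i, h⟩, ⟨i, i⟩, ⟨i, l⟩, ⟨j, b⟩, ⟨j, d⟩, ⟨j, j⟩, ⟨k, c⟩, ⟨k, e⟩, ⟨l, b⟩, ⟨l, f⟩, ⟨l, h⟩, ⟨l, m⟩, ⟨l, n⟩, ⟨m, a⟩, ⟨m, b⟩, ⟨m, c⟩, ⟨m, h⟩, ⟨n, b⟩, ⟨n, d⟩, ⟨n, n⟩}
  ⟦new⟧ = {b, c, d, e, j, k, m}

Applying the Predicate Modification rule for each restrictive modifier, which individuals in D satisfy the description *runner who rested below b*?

{a, c, n}

⟦who rested⟧ = ⟦rested⟧ = {a, c, e, f, g, l, m, n}
⟦below b⟧ = {x : ⟨x, b⟩ ∈ ⟦below⟧} = {a, c, f, g, j, l, m, n}
⟦runner⟧ = {a, c, d, e, j, n}
… ∩ ⟦who rested⟧ = {a, c, d, e, j, n} ∩ {a, c, e, f, g, l, m, n} = {a, c, e, n}
… ∩ ⟦below b⟧ = {a, c, e, n} ∩ {a, c, f, g, j, l, m, n} = {a, c, n}
So ⟦runner who rested below b⟧ = {a, c, n}.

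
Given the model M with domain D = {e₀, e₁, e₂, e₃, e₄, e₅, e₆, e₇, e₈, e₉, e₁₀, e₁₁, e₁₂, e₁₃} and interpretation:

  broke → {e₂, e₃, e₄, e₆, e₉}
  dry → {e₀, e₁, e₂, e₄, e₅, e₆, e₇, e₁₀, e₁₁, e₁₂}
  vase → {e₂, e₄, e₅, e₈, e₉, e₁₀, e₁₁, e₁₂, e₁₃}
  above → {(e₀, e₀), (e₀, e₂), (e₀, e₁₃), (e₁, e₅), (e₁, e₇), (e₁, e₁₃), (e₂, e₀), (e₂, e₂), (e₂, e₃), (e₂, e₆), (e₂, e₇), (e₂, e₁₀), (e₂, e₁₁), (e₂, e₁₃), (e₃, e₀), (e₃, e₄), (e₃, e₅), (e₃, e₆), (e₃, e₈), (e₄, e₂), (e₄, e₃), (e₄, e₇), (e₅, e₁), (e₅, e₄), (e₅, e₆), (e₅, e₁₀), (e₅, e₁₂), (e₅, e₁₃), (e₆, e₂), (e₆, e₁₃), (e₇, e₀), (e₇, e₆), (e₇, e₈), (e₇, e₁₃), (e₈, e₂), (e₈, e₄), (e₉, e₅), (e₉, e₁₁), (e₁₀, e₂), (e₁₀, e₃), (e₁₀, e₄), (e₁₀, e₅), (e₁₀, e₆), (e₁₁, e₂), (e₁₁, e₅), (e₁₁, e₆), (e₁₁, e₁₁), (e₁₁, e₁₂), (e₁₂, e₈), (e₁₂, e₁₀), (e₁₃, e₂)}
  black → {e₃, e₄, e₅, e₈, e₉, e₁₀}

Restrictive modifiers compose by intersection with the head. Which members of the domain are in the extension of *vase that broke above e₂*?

{e₂, e₄}

⟦that broke⟧ = ⟦broke⟧ = {e₂, e₃, e₄, e₆, e₉}
⟦above e₂⟧ = {x : ⟨x, e₂⟩ ∈ ⟦above⟧} = {e₀, e₂, e₄, e₆, e₈, e₁₀, e₁₁, e₁₃}
⟦vase⟧ = {e₂, e₄, e₅, e₈, e₉, e₁₀, e₁₁, e₁₂, e₁₃}
… ∩ ⟦that broke⟧ = {e₂, e₄, e₅, e₈, e₉, e₁₀, e₁₁, e₁₂, e₁₃} ∩ {e₂, e₃, e₄, e₆, e₉} = {e₂, e₄, e₉}
… ∩ ⟦above e₂⟧ = {e₂, e₄, e₉} ∩ {e₀, e₂, e₄, e₆, e₈, e₁₀, e₁₁, e₁₃} = {e₂, e₄}
So ⟦vase that broke above e₂⟧ = {e₂, e₄}.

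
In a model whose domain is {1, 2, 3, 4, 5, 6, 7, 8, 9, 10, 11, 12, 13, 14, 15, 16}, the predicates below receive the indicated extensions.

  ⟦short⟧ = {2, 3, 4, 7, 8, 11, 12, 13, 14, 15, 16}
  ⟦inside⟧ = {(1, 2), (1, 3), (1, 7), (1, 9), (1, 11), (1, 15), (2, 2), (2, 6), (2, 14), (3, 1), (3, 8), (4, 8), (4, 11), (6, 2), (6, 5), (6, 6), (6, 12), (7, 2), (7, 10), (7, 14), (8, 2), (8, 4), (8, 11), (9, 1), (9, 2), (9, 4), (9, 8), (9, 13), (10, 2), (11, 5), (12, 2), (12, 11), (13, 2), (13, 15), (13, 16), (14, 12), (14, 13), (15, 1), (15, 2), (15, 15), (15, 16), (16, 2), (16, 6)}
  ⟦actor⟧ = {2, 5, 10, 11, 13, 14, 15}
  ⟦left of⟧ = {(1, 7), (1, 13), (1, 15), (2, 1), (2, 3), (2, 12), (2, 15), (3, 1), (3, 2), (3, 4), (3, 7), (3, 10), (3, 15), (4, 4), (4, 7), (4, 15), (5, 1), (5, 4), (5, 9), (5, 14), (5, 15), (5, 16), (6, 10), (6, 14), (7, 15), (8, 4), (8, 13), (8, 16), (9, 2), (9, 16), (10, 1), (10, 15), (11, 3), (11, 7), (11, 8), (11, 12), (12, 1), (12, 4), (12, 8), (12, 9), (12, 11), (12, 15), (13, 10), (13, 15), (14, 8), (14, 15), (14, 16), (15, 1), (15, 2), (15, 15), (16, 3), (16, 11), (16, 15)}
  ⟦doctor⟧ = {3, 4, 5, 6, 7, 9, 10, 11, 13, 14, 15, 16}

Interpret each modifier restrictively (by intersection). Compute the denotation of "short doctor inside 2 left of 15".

{7, 13, 15, 16}

⟦inside 2⟧ = {x : ⟨x, 2⟩ ∈ ⟦inside⟧} = {1, 2, 6, 7, 8, 9, 10, 12, 13, 15, 16}
⟦left of 15⟧ = {x : ⟨x, 15⟩ ∈ ⟦left of⟧} = {1, 2, 3, 4, 5, 7, 10, 12, 13, 14, 15, 16}
⟦doctor⟧ = {3, 4, 5, 6, 7, 9, 10, 11, 13, 14, 15, 16}
… ∩ ⟦inside 2⟧ = {3, 4, 5, 6, 7, 9, 10, 11, 13, 14, 15, 16} ∩ {1, 2, 6, 7, 8, 9, 10, 12, 13, 15, 16} = {6, 7, 9, 10, 13, 15, 16}
… ∩ ⟦left of 15⟧ = {6, 7, 9, 10, 13, 15, 16} ∩ {1, 2, 3, 4, 5, 7, 10, 12, 13, 14, 15, 16} = {7, 10, 13, 15, 16}
… ∩ ⟦short⟧ = {7, 10, 13, 15, 16} ∩ {2, 3, 4, 7, 8, 11, 12, 13, 14, 15, 16} = {7, 13, 15, 16}
So ⟦short doctor inside 2 left of 15⟧ = {7, 13, 15, 16}.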